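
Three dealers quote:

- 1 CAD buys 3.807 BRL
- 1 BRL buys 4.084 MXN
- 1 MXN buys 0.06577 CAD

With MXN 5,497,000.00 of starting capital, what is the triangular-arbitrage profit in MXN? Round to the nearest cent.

Profitable loop is MXN → CAD → BRL → MXN:
MXN 5,497,000.00 × 0.06577 = CAD 361,537.69
CAD 361,537.69 × 3.807 = BRL 1,376,373.99
BRL 1,376,373.99 × 4.084 = MXN 5,621,111.36
Profit = MXN 5,621,111.36 − MXN 5,497,000.00

Profit: MXN 124,111.36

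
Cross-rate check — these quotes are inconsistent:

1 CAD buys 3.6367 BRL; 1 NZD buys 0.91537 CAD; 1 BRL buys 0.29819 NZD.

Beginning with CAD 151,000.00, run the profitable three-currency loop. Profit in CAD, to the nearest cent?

Profitable loop is CAD → NZD → BRL → CAD:
CAD 151,000.00 ÷ 0.91537 = NZD 164,960.62
NZD 164,960.62 ÷ 0.29819 = BRL 553,206.40
BRL 553,206.40 ÷ 3.6367 = CAD 152,117.69
Profit = CAD 152,117.69 − CAD 151,000.00

Profit: CAD 1,117.69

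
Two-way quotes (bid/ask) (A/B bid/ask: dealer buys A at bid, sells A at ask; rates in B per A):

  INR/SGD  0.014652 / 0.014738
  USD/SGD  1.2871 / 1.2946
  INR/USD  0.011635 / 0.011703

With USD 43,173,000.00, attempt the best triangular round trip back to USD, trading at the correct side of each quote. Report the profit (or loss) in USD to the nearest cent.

Best loop USD → SGD → INR → USD:
USD 43,173,000.00 × 1.2871 (sell USD at bid) = SGD 55,567,968.30
SGD 55,567,968.30 ÷ 0.014738 (buy INR at ask) = INR 3,770,387,318.50
INR 3,770,387,318.50 × 0.011635 (sell INR at bid) = USD 43,868,456.45

Net profit: USD 695,456.45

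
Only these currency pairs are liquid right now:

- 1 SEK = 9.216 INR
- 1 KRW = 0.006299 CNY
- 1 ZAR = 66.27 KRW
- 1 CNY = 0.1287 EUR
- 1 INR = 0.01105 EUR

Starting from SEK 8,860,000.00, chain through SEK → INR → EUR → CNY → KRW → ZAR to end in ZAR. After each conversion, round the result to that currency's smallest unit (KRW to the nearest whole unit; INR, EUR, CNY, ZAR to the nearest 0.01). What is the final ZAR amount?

ZAR 16,794,664.83

SEK 8,860,000.00 × 9.216 = INR 81,653,760.00
INR 81,653,760.00 × 0.01105 = EUR 902,274.05
EUR 902,274.05 ÷ 0.1287 = CNY 7,010,676.38
CNY 7,010,676.38 ÷ 0.006299 = KRW 1,112,982,438
KRW 1,112,982,438 ÷ 66.27 = ZAR 16,794,664.83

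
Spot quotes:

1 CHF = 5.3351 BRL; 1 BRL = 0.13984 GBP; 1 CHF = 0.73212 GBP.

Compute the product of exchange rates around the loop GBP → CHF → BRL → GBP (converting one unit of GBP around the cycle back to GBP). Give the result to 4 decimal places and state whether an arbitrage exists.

Around GBP → CHF → BRL → GBP: 1 ÷ 0.73212 × 5.3351 × 0.13984 = 1.019041
Product > 1; profitable direction is GBP → CHF → BRL → GBP.

1.0190 (arbitrage exists)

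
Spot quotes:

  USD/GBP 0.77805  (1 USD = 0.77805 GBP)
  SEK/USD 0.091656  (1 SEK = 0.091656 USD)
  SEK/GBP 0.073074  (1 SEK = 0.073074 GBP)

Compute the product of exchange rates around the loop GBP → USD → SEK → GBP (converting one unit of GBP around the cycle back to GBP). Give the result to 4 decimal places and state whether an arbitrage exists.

Around GBP → USD → SEK → GBP: 1 ÷ 0.77805 ÷ 0.091656 × 0.073074 = 1.024695
Product > 1; profitable direction is GBP → USD → SEK → GBP.

1.0247 (arbitrage exists)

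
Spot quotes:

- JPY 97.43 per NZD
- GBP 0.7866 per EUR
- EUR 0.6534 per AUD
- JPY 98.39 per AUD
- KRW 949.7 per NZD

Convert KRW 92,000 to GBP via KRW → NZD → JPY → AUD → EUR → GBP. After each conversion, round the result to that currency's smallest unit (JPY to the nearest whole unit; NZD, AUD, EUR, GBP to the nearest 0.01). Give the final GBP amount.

GBP 49.30

KRW 92,000 ÷ 949.7 = NZD 96.87
NZD 96.87 × 97.43 = JPY 9,438
JPY 9,438 ÷ 98.39 = AUD 95.92
AUD 95.92 × 0.6534 = EUR 62.67
EUR 62.67 × 0.7866 = GBP 49.30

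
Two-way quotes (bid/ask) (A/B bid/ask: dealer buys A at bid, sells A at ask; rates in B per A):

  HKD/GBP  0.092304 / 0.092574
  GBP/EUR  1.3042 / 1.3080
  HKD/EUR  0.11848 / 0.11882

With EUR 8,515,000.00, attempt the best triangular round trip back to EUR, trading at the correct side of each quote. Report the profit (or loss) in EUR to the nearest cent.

Net profit: EUR 112,000.47

Best loop EUR → HKD → GBP → EUR:
EUR 8,515,000.00 ÷ 0.11882 (buy HKD at ask) = HKD 71,663,019.69
HKD 71,663,019.69 × 0.092304 (sell HKD at bid) = GBP 6,614,783.37
GBP 6,614,783.37 × 1.3042 (sell GBP at bid) = EUR 8,627,000.47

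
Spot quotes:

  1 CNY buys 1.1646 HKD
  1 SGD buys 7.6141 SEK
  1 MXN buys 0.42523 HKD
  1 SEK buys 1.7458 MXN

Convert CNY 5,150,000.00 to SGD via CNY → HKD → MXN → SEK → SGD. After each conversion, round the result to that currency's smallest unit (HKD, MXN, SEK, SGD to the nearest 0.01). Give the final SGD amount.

SGD 1,061,077.37

CNY 5,150,000.00 × 1.1646 = HKD 5,997,690.00
HKD 5,997,690.00 ÷ 0.42523 = MXN 14,104,578.70
MXN 14,104,578.70 ÷ 1.7458 = SEK 8,079,149.22
SEK 8,079,149.22 ÷ 7.6141 = SGD 1,061,077.37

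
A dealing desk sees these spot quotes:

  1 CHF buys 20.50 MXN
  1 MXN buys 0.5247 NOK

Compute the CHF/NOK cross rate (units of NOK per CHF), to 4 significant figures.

1 CHF × 20.50 = 20.5 MXN
20.5 MXN × 0.5247 = 10.7564 NOK

CHF/NOK = 10.76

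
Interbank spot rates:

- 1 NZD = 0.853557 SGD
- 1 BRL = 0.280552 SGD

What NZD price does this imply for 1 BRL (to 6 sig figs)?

BRL/NZD = 0.328686

1 BRL × 0.280552 = 0.280552 SGD
0.280552 SGD ÷ 0.853557 = 0.328686 NZD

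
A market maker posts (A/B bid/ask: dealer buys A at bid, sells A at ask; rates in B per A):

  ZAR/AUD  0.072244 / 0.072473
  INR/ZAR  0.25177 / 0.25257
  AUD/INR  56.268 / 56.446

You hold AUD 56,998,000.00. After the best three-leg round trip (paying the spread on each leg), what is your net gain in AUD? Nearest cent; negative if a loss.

Net profit: AUD 1,336,685.34

Best loop AUD → INR → ZAR → AUD:
AUD 56,998,000.00 × 56.268 (sell AUD at bid) = INR 3,207,163,464.00
INR 3,207,163,464.00 × 0.25177 (sell INR at bid) = ZAR 807,467,545.33
ZAR 807,467,545.33 × 0.072244 (sell ZAR at bid) = AUD 58,334,685.34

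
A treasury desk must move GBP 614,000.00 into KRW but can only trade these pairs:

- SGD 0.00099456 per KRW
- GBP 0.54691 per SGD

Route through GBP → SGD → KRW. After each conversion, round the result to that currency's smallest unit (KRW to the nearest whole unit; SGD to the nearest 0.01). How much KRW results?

GBP 614,000.00 ÷ 0.54691 = SGD 1,122,671.01
SGD 1,122,671.01 ÷ 0.00099456 = KRW 1,128,811,746

KRW 1,128,811,746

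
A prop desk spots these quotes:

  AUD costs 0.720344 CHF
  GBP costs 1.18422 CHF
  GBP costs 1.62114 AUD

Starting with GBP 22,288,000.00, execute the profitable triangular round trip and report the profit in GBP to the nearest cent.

Profit: GBP 313,799.90

Profitable loop is GBP → CHF → AUD → GBP:
GBP 22,288,000.00 × 1.18422 = CHF 26,393,895.36
CHF 26,393,895.36 ÷ 0.720344 = AUD 36,640,681.90
AUD 36,640,681.90 ÷ 1.62114 = GBP 22,601,799.90
Profit = GBP 22,601,799.90 − GBP 22,288,000.00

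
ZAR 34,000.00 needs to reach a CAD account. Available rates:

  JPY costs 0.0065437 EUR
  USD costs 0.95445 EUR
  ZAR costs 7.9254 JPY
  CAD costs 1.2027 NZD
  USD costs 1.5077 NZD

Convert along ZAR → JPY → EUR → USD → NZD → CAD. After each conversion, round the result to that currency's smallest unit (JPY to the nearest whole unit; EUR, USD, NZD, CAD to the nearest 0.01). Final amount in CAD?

ZAR 34,000.00 × 7.9254 = JPY 269,464
JPY 269,464 × 0.0065437 = EUR 1,763.29
EUR 1,763.29 ÷ 0.95445 = USD 1,847.44
USD 1,847.44 × 1.5077 = NZD 2,785.39
NZD 2,785.39 ÷ 1.2027 = CAD 2,315.95

CAD 2,315.95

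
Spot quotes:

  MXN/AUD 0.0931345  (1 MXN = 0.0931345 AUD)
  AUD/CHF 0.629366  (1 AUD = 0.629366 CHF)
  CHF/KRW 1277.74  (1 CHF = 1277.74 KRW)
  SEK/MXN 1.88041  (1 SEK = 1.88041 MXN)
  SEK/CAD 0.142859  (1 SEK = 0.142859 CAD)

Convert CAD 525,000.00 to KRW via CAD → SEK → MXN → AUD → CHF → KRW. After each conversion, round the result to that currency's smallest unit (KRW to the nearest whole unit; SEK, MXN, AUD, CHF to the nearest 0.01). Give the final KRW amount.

KRW 517,559,882

CAD 525,000.00 ÷ 0.142859 = SEK 3,674,952.23
SEK 3,674,952.23 × 1.88041 = MXN 6,910,416.92
MXN 6,910,416.92 × 0.0931345 = AUD 643,598.22
AUD 643,598.22 × 0.629366 = CHF 405,058.84
CHF 405,058.84 × 1277.74 = KRW 517,559,882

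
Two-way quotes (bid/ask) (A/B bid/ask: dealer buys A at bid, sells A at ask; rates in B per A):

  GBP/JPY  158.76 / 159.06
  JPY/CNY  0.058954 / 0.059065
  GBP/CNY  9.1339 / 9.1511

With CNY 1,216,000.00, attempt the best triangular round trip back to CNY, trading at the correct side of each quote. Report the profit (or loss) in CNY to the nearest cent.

Best loop CNY → GBP → JPY → CNY:
CNY 1,216,000.00 ÷ 9.1511 (buy GBP at ask) = GBP 132,880.20
GBP 132,880.20 × 158.76 (sell GBP at bid) = JPY 21,096,061
JPY 21,096,061 × 0.058954 (sell JPY at bid) = CNY 1,243,697.16

Net profit: CNY 27,697.16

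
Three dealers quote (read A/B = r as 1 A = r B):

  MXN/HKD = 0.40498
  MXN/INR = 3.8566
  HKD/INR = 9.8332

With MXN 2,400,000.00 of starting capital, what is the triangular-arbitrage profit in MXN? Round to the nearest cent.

Profit: MXN 78,192.81

Profitable loop is MXN → HKD → INR → MXN:
MXN 2,400,000.00 × 0.40498 = HKD 971,952.00
HKD 971,952.00 × 9.8332 = INR 9,557,398.41
INR 9,557,398.41 ÷ 3.8566 = MXN 2,478,192.81
Profit = MXN 2,478,192.81 − MXN 2,400,000.00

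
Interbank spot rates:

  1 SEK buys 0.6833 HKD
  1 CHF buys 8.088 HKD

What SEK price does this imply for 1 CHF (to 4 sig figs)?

1 CHF × 8.088 = 8.088 HKD
8.088 HKD ÷ 0.6833 = 11.8367 SEK

CHF/SEK = 11.84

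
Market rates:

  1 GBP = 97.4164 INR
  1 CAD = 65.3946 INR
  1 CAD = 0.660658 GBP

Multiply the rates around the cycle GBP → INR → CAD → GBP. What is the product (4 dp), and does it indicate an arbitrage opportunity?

0.9842 (arbitrage exists)

Around GBP → INR → CAD → GBP: 1 × 97.4164 ÷ 65.3946 × 0.660658 = 0.984163
Product < 1; profitable direction is GBP → CAD → INR → GBP.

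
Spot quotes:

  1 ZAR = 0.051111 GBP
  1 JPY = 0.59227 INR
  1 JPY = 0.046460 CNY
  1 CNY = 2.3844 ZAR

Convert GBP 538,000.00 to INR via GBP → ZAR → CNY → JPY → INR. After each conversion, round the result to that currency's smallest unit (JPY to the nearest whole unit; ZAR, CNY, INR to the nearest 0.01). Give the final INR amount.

GBP 538,000.00 ÷ 0.051111 = ZAR 10,526,109.84
ZAR 10,526,109.84 ÷ 2.3844 = CNY 4,414,573.83
CNY 4,414,573.83 ÷ 0.046460 = JPY 95,018,808
JPY 95,018,808 × 0.59227 = INR 56,276,789.41

INR 56,276,789.41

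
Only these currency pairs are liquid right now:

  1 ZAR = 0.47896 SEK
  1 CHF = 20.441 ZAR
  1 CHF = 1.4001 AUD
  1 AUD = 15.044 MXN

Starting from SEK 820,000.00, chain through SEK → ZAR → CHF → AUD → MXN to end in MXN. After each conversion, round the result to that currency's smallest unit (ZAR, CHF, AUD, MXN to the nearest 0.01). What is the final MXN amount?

MXN 1,764,147.30

SEK 820,000.00 ÷ 0.47896 = ZAR 1,712,042.76
ZAR 1,712,042.76 ÷ 20.441 = CHF 83,755.33
CHF 83,755.33 × 1.4001 = AUD 117,265.84
AUD 117,265.84 × 15.044 = MXN 1,764,147.30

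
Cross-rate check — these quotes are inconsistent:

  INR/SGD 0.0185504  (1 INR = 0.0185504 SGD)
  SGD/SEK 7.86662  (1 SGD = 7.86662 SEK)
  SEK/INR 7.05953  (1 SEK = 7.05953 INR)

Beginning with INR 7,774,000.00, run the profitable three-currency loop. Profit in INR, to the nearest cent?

Profit: INR 234,695.38

Profitable loop is INR → SGD → SEK → INR:
INR 7,774,000.00 × 0.0185504 = SGD 144,210.81
SGD 144,210.81 × 7.86662 = SEK 1,134,451.64
SEK 1,134,451.64 × 7.05953 = INR 8,008,695.38
Profit = INR 8,008,695.38 − INR 7,774,000.00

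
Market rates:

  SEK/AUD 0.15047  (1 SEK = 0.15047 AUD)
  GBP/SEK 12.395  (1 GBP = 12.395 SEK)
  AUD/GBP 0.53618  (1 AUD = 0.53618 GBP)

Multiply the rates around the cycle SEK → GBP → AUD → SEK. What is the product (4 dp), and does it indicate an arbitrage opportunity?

Around SEK → GBP → AUD → SEK: 1 ÷ 12.395 ÷ 0.53618 ÷ 0.15047 = 0.999984
Product ≈ 1 (deviation 0.002%, within rounding noise).

1.0000 (no arbitrage)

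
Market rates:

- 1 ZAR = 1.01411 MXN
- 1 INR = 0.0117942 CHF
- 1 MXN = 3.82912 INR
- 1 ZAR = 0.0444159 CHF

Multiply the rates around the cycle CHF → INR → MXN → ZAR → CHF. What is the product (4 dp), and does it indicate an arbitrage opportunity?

0.9698 (arbitrage exists)

Around CHF → INR → MXN → ZAR → CHF: 1 ÷ 0.0117942 ÷ 3.82912 ÷ 1.01411 × 0.0444159 = 0.969808
Product < 1; profitable direction is CHF → ZAR → MXN → INR → CHF.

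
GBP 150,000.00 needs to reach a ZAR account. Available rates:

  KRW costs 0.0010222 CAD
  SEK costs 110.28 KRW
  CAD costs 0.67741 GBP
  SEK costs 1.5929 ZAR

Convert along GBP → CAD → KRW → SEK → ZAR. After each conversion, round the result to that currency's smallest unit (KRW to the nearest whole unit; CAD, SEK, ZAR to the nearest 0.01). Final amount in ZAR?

ZAR 3,128,927.75

GBP 150,000.00 ÷ 0.67741 = CAD 221,431.63
CAD 221,431.63 ÷ 0.0010222 = KRW 216,622,608
KRW 216,622,608 ÷ 110.28 = SEK 1,964,296.41
SEK 1,964,296.41 × 1.5929 = ZAR 3,128,927.75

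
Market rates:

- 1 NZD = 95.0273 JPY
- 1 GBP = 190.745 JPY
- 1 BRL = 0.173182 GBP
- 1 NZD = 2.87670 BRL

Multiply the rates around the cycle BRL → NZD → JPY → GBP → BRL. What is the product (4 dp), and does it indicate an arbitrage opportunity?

Around BRL → NZD → JPY → GBP → BRL: 1 ÷ 2.87670 × 95.0273 ÷ 190.745 ÷ 0.173182 = 0.999995
Product ≈ 1 (deviation 0.000%, within rounding noise).

1.0000 (no arbitrage)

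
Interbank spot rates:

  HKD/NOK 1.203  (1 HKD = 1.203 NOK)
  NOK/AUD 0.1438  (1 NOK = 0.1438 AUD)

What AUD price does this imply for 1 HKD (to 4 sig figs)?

1 HKD × 1.203 = 1.203 NOK
1.203 NOK × 0.1438 = 0.172991 AUD

HKD/AUD = 0.1730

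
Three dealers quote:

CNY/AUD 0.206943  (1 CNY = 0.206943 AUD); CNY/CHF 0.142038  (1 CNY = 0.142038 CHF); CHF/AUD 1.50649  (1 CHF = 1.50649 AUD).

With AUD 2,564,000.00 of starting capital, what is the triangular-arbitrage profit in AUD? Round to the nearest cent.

Profit: AUD 87,173.08

Profitable loop is AUD → CNY → CHF → AUD:
AUD 2,564,000.00 ÷ 0.206943 = CNY 12,389,885.14
CNY 12,389,885.14 × 0.142038 = CHF 1,759,834.51
CHF 1,759,834.51 × 1.50649 = AUD 2,651,173.08
Profit = AUD 2,651,173.08 − AUD 2,564,000.00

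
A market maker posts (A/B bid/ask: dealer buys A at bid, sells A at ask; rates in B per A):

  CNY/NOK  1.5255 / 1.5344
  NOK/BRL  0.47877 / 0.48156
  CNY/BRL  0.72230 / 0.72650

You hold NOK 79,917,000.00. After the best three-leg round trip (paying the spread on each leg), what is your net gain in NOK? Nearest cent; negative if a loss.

Net profit: NOK 425,010.49

Best loop NOK → BRL → CNY → NOK:
NOK 79,917,000.00 × 0.47877 (sell NOK at bid) = BRL 38,261,862.09
BRL 38,261,862.09 ÷ 0.72650 (buy CNY at ask) = CNY 52,666,018.02
CNY 52,666,018.02 × 1.5255 (sell CNY at bid) = NOK 80,342,010.49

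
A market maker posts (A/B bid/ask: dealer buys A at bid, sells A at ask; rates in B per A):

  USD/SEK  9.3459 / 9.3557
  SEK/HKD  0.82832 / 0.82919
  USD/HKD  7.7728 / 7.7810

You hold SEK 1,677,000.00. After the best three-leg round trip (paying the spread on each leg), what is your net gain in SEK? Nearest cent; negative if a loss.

Best loop SEK → USD → HKD → SEK:
SEK 1,677,000.00 ÷ 9.3557 (buy USD at ask) = USD 179,249.01
USD 179,249.01 × 7.7728 (sell USD at bid) = HKD 1,393,266.74
HKD 1,393,266.74 ÷ 0.82919 (buy SEK at ask) = SEK 1,680,274.41

Net profit: SEK 3,274.41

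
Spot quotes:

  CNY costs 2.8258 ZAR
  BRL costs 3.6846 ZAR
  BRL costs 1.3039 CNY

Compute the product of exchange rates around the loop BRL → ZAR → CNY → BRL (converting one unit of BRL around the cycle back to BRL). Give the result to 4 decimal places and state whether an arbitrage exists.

1.0000 (no arbitrage)

Around BRL → ZAR → CNY → BRL: 1 × 3.6846 ÷ 2.8258 ÷ 1.3039 = 1.000011
Product ≈ 1 (deviation 0.001%, within rounding noise).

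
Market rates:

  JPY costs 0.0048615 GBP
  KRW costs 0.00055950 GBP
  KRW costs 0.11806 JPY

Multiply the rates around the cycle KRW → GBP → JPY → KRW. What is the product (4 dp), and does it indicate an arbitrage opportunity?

0.9748 (arbitrage exists)

Around KRW → GBP → JPY → KRW: 1 × 0.00055950 ÷ 0.0048615 ÷ 0.11806 = 0.974826
Product < 1; profitable direction is KRW → JPY → GBP → KRW.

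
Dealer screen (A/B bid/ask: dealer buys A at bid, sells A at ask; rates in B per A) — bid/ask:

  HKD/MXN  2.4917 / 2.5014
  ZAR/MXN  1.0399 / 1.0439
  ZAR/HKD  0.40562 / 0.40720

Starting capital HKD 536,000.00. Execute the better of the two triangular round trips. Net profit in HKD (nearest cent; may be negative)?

Net profit: HKD 11,224.40

Best loop HKD → ZAR → MXN → HKD:
HKD 536,000.00 ÷ 0.40720 (buy ZAR at ask) = ZAR 1,316,306.48
ZAR 1,316,306.48 × 1.0399 (sell ZAR at bid) = MXN 1,368,827.11
MXN 1,368,827.11 ÷ 2.5014 (buy HKD at ask) = HKD 547,224.40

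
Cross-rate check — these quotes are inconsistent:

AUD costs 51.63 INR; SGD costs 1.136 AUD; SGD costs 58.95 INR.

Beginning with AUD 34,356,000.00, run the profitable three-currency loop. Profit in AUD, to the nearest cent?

Profitable loop is AUD → SGD → INR → AUD:
AUD 34,356,000.00 ÷ 1.136 = SGD 30,242,957.75
SGD 30,242,957.75 × 58.95 = INR 1,782,822,359.15
INR 1,782,822,359.15 ÷ 51.63 = AUD 34,530,744.90
Profit = AUD 34,530,744.90 − AUD 34,356,000.00

Profit: AUD 174,744.90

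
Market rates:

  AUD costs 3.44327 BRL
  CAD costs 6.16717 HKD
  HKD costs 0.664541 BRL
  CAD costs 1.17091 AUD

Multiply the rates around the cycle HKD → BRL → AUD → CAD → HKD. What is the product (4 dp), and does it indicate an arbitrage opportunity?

Around HKD → BRL → AUD → CAD → HKD: 1 × 0.664541 ÷ 3.44327 ÷ 1.17091 × 6.16717 = 1.016513
Product > 1; profitable direction is HKD → BRL → AUD → CAD → HKD.

1.0165 (arbitrage exists)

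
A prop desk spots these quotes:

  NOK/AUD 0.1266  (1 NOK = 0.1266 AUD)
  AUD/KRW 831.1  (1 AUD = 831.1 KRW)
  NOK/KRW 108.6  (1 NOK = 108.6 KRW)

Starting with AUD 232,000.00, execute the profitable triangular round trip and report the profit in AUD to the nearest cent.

Profitable loop is AUD → NOK → KRW → AUD:
AUD 232,000.00 ÷ 0.1266 = NOK 1,832,543.44
NOK 1,832,543.44 × 108.6 = KRW 199,014,218
KRW 199,014,218 ÷ 831.1 = AUD 239,458.81
Profit = AUD 239,458.81 − AUD 232,000.00

Profit: AUD 7,458.81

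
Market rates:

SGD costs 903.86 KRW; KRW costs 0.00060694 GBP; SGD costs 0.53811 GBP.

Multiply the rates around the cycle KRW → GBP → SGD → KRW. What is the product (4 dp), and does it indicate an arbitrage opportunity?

1.0195 (arbitrage exists)

Around KRW → GBP → SGD → KRW: 1 × 0.00060694 ÷ 0.53811 × 903.86 = 1.019473
Product > 1; profitable direction is KRW → GBP → SGD → KRW.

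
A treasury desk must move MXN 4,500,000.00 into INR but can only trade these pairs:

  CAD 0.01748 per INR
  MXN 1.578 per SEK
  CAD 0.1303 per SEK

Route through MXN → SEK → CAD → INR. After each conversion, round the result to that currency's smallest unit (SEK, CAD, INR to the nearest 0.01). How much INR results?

MXN 4,500,000.00 ÷ 1.578 = SEK 2,851,711.03
SEK 2,851,711.03 × 0.1303 = CAD 371,577.95
CAD 371,577.95 ÷ 0.01748 = INR 21,257,319.79

INR 21,257,319.79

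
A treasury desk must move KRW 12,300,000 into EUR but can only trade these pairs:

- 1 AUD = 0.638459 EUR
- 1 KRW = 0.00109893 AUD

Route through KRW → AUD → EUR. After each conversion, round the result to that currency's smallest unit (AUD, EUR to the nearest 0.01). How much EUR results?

KRW 12,300,000 × 0.00109893 = AUD 13,516.84
AUD 13,516.84 × 0.638459 = EUR 8,629.95

EUR 8,629.95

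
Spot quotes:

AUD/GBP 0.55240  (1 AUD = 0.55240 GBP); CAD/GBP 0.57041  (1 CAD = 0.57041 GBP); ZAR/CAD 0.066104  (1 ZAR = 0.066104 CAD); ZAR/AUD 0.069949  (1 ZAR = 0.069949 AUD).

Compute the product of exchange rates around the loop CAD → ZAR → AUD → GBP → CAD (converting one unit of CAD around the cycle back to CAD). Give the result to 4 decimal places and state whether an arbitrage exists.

Around CAD → ZAR → AUD → GBP → CAD: 1 ÷ 0.066104 × 0.069949 × 0.55240 ÷ 0.57041 = 1.024756
Product > 1; profitable direction is CAD → ZAR → AUD → GBP → CAD.

1.0248 (arbitrage exists)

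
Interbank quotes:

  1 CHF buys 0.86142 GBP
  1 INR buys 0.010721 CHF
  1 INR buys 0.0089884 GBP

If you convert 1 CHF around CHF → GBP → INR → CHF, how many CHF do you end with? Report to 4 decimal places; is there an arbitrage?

1.0275 (arbitrage exists)

Around CHF → GBP → INR → CHF: 1 × 0.86142 ÷ 0.0089884 × 0.010721 = 1.027467
Product > 1; profitable direction is CHF → GBP → INR → CHF.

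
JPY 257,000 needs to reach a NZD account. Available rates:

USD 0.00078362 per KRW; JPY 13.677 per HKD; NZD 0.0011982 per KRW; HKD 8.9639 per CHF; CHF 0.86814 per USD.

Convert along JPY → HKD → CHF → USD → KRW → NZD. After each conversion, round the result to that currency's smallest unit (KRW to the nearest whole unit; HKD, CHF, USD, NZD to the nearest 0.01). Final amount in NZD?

JPY 257,000 ÷ 13.677 = HKD 18,790.67
HKD 18,790.67 ÷ 8.9639 = CHF 2,096.26
CHF 2,096.26 ÷ 0.86814 = USD 2,414.66
USD 2,414.66 ÷ 0.00078362 = KRW 3,081,417
KRW 3,081,417 × 0.0011982 = NZD 3,692.15

NZD 3,692.15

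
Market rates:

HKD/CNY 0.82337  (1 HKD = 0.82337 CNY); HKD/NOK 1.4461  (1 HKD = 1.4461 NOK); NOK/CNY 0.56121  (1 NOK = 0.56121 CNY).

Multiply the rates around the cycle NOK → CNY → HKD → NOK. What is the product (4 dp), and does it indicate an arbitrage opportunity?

0.9857 (arbitrage exists)

Around NOK → CNY → HKD → NOK: 1 × 0.56121 ÷ 0.82337 × 1.4461 = 0.985664
Product < 1; profitable direction is NOK → HKD → CNY → NOK.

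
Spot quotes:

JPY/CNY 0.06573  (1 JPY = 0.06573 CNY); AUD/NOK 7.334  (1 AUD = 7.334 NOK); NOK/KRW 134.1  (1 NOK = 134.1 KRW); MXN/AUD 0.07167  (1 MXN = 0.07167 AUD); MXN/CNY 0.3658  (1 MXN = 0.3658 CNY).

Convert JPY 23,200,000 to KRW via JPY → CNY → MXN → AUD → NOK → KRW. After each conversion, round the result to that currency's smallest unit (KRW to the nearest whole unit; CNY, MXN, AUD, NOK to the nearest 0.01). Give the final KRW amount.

KRW 293,842,763

JPY 23,200,000 × 0.06573 = CNY 1,524,936.00
CNY 1,524,936.00 ÷ 0.3658 = MXN 4,168,769.82
MXN 4,168,769.82 × 0.07167 = AUD 298,775.73
AUD 298,775.73 × 7.334 = NOK 2,191,221.20
NOK 2,191,221.20 × 134.1 = KRW 293,842,763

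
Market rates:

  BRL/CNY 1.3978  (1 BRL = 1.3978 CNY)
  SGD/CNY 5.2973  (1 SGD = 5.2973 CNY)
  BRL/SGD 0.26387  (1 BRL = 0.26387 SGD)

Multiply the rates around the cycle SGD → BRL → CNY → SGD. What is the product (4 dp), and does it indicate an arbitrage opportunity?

Around SGD → BRL → CNY → SGD: 1 ÷ 0.26387 × 1.3978 ÷ 5.2973 = 1.000001
Product ≈ 1 (deviation 0.000%, within rounding noise).

1.0000 (no arbitrage)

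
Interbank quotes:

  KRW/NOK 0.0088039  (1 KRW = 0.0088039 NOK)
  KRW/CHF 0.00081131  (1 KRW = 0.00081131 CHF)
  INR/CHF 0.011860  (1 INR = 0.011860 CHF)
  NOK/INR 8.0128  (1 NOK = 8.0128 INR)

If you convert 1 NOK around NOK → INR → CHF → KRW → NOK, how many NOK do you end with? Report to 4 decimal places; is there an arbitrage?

Around NOK → INR → CHF → KRW → NOK: 1 × 8.0128 × 0.011860 ÷ 0.00081131 × 0.0088039 = 1.031234
Product > 1; profitable direction is NOK → INR → CHF → KRW → NOK.

1.0312 (arbitrage exists)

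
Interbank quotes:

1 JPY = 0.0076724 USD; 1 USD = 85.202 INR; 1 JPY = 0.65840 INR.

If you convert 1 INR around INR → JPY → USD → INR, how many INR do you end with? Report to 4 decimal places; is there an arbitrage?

Around INR → JPY → USD → INR: 1 ÷ 0.65840 × 0.0076724 × 85.202 = 0.992867
Product < 1; profitable direction is INR → USD → JPY → INR.

0.9929 (arbitrage exists)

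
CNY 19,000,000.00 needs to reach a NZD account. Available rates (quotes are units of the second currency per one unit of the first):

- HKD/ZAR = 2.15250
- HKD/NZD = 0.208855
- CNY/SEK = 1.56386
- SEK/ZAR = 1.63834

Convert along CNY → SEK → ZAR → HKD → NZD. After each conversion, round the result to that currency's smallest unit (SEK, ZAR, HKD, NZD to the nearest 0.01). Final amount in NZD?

NZD 4,723,427.17

CNY 19,000,000.00 × 1.56386 = SEK 29,713,340.00
SEK 29,713,340.00 × 1.63834 = ZAR 48,680,553.46
ZAR 48,680,553.46 ÷ 2.15250 = HKD 22,615,820.42
HKD 22,615,820.42 × 0.208855 = NZD 4,723,427.17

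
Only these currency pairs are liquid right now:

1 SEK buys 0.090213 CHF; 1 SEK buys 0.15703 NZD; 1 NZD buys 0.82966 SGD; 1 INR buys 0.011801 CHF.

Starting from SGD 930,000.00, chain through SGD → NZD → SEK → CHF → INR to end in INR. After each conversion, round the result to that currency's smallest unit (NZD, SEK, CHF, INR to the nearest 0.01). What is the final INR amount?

SGD 930,000.00 ÷ 0.82966 = NZD 1,120,941.11
NZD 1,120,941.11 ÷ 0.15703 = SEK 7,138,388.27
SEK 7,138,388.27 × 0.090213 = CHF 643,975.42
CHF 643,975.42 ÷ 0.011801 = INR 54,569,563.60

INR 54,569,563.60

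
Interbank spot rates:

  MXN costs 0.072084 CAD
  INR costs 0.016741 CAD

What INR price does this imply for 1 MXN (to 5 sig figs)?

1 MXN × 0.072084 = 0.072084 CAD
0.072084 CAD ÷ 0.016741 = 4.30584 INR

MXN/INR = 4.3058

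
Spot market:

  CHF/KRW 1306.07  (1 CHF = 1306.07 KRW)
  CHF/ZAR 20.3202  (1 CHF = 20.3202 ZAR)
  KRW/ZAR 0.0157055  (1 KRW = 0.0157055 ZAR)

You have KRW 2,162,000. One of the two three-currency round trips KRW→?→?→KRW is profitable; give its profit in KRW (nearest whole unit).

Profitable loop is KRW → ZAR → CHF → KRW:
KRW 2,162,000 × 0.0157055 = ZAR 33,955.29
ZAR 33,955.29 ÷ 20.3202 = CHF 1,671.01
CHF 1,671.01 × 1306.07 = KRW 2,182,458
Profit = KRW 2,182,458 − KRW 2,162,000

Profit: KRW 20,458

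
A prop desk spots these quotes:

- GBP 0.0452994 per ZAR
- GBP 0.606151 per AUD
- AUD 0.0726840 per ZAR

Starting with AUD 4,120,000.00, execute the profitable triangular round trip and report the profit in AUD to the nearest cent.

Profitable loop is AUD → ZAR → GBP → AUD:
AUD 4,120,000.00 ÷ 0.0726840 = ZAR 56,683,726.82
ZAR 56,683,726.82 × 0.0452994 = GBP 2,567,738.81
GBP 2,567,738.81 ÷ 0.606151 = AUD 4,236,137.22
Profit = AUD 4,236,137.22 − AUD 4,120,000.00

Profit: AUD 116,137.22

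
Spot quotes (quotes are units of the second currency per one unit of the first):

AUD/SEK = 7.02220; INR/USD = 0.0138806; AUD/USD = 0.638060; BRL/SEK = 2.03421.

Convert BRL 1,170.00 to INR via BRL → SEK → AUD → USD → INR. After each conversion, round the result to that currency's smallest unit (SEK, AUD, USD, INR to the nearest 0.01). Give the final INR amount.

INR 15,580.02

BRL 1,170.00 × 2.03421 = SEK 2,380.03
SEK 2,380.03 ÷ 7.02220 = AUD 338.93
AUD 338.93 × 0.638060 = USD 216.26
USD 216.26 ÷ 0.0138806 = INR 15,580.02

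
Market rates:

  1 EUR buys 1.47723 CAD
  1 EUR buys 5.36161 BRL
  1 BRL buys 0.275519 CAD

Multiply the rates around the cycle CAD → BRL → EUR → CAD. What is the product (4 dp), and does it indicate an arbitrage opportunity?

Around CAD → BRL → EUR → CAD: 1 ÷ 0.275519 ÷ 5.36161 × 1.47723 = 1.000003
Product ≈ 1 (deviation 0.000%, within rounding noise).

1.0000 (no arbitrage)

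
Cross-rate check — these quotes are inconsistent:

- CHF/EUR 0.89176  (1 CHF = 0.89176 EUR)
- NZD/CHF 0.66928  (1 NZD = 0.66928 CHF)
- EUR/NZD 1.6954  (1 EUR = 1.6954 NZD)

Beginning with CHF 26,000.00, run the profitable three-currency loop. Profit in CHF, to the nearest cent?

Profit: CHF 308.82

Profitable loop is CHF → EUR → NZD → CHF:
CHF 26,000.00 × 0.89176 = EUR 23,185.76
EUR 23,185.76 × 1.6954 = NZD 39,309.14
NZD 39,309.14 × 0.66928 = CHF 26,308.82
Profit = CHF 26,308.82 − CHF 26,000.00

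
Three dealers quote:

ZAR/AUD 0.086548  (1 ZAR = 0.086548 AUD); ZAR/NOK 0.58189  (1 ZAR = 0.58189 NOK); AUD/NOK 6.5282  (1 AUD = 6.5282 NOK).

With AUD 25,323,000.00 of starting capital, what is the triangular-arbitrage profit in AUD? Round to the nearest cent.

Profitable loop is AUD → ZAR → NOK → AUD:
AUD 25,323,000.00 ÷ 0.086548 = ZAR 292,589,083.51
ZAR 292,589,083.51 × 0.58189 = NOK 170,254,661.81
NOK 170,254,661.81 ÷ 6.5282 = AUD 26,079,878.34
Profit = AUD 26,079,878.34 − AUD 25,323,000.00

Profit: AUD 756,878.34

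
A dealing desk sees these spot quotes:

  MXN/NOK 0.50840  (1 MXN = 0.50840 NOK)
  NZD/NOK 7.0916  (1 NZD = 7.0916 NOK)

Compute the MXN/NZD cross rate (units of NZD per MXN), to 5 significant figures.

MXN/NZD = 0.071690

1 MXN × 0.50840 = 0.5084 NOK
0.5084 NOK ÷ 7.0916 = 0.0716905 NZD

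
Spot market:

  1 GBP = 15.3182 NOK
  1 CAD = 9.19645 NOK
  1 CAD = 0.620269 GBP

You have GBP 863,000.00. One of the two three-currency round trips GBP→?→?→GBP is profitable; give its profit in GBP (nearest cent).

Profit: GBP 28,617.11

Profitable loop is GBP → NOK → CAD → GBP:
GBP 863,000.00 × 15.3182 = NOK 13,219,606.60
NOK 13,219,606.60 ÷ 9.19645 = CAD 1,437,468.44
CAD 1,437,468.44 × 0.620269 = GBP 891,617.11
Profit = GBP 891,617.11 − GBP 863,000.00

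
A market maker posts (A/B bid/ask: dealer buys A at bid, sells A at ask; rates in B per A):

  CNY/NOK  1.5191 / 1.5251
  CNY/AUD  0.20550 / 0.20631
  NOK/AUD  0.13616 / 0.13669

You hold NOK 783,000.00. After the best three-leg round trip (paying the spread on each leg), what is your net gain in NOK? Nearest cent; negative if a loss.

Best loop NOK → AUD → CNY → NOK:
NOK 783,000.00 × 0.13616 (sell NOK at bid) = AUD 106,613.28
AUD 106,613.28 ÷ 0.20631 (buy CNY at ask) = CNY 516,762.54
CNY 516,762.54 × 1.5191 (sell CNY at bid) = NOK 785,013.98

Net profit: NOK 2,013.98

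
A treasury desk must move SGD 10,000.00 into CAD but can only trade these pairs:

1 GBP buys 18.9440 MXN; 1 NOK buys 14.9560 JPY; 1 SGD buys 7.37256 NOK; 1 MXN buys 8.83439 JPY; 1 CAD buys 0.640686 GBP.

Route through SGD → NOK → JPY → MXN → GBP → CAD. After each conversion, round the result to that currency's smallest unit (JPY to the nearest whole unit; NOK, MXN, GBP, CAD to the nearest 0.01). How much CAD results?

CAD 10,283.48

SGD 10,000.00 × 7.37256 = NOK 73,725.60
NOK 73,725.60 × 14.9560 = JPY 1,102,640
JPY 1,102,640 ÷ 8.83439 = MXN 124,812.24
MXN 124,812.24 ÷ 18.9440 = GBP 6,588.48
GBP 6,588.48 ÷ 0.640686 = CAD 10,283.48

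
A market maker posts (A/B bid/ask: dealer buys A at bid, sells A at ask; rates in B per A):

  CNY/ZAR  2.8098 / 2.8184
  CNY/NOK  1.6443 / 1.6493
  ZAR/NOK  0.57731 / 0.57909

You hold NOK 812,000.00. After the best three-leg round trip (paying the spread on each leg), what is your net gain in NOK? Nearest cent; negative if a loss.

Best loop NOK → ZAR → CNY → NOK:
NOK 812,000.00 ÷ 0.57909 (buy ZAR at ask) = ZAR 1,402,200.00
ZAR 1,402,200.00 ÷ 2.8184 (buy CNY at ask) = CNY 497,516.32
CNY 497,516.32 × 1.6443 (sell CNY at bid) = NOK 818,066.09

Net profit: NOK 6,066.09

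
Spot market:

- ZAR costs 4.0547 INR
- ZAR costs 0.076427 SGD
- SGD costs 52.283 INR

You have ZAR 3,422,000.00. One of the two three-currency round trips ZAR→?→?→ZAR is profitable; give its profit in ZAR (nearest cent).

Profitable loop is ZAR → INR → SGD → ZAR:
ZAR 3,422,000.00 × 4.0547 = INR 13,875,183.40
INR 13,875,183.40 ÷ 52.283 = SGD 265,386.14
SGD 265,386.14 ÷ 0.076427 = ZAR 3,472,413.37
Profit = ZAR 3,472,413.37 − ZAR 3,422,000.00

Profit: ZAR 50,413.37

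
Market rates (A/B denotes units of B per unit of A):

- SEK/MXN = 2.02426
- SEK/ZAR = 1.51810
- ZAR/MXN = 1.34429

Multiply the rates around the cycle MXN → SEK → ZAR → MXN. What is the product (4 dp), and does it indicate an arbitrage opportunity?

Around MXN → SEK → ZAR → MXN: 1 ÷ 2.02426 × 1.51810 × 1.34429 = 1.008154
Product > 1; profitable direction is MXN → SEK → ZAR → MXN.

1.0082 (arbitrage exists)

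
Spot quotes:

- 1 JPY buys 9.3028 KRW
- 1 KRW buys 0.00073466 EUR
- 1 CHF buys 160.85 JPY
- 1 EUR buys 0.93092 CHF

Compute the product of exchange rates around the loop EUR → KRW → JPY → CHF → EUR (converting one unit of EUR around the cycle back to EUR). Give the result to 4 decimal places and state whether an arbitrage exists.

Around EUR → KRW → JPY → CHF → EUR: 1 ÷ 0.00073466 ÷ 9.3028 ÷ 160.85 ÷ 0.93092 = 0.977162
Product < 1; profitable direction is EUR → CHF → JPY → KRW → EUR.

0.9772 (arbitrage exists)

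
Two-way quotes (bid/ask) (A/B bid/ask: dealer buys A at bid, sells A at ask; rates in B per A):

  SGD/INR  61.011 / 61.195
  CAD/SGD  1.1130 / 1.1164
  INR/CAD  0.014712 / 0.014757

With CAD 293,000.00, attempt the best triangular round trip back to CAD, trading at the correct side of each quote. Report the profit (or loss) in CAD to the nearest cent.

Best loop CAD → SGD → INR → CAD:
CAD 293,000.00 × 1.1130 (sell CAD at bid) = SGD 326,109.00
SGD 326,109.00 × 61.011 (sell SGD at bid) = INR 19,896,236.20
INR 19,896,236.20 × 0.014712 (sell INR at bid) = CAD 292,713.43

Net result: CAD -286.57 (no profitable arbitrage after spreads)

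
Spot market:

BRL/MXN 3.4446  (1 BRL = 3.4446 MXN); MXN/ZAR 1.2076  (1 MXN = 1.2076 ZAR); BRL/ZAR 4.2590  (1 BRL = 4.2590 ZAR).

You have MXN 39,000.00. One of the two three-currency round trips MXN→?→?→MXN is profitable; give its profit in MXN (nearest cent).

Profit: MXN 931.01

Profitable loop is MXN → BRL → ZAR → MXN:
MXN 39,000.00 ÷ 3.4446 = BRL 11,322.07
BRL 11,322.07 × 4.2590 = ZAR 48,220.69
ZAR 48,220.69 ÷ 1.2076 = MXN 39,931.01
Profit = MXN 39,931.01 − MXN 39,000.00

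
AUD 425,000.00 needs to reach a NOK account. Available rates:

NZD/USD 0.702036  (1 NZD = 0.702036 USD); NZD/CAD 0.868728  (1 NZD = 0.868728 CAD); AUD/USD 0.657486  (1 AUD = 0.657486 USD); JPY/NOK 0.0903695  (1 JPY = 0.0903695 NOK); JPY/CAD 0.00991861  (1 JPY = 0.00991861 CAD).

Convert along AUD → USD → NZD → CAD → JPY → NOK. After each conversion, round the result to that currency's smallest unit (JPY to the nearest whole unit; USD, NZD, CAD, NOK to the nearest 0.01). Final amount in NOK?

NOK 3,150,438.10

AUD 425,000.00 × 0.657486 = USD 279,431.55
USD 279,431.55 ÷ 0.702036 = NZD 398,030.23
NZD 398,030.23 × 0.868728 = CAD 345,780.01
CAD 345,780.01 ÷ 0.00991861 = JPY 34,861,741
JPY 34,861,741 × 0.0903695 = NOK 3,150,438.10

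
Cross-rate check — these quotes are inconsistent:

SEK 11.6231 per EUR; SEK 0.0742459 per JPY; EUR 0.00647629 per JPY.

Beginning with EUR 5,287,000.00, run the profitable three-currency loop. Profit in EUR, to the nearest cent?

Profitable loop is EUR → SEK → JPY → EUR:
EUR 5,287,000.00 × 11.6231 = SEK 61,451,329.70
SEK 61,451,329.70 ÷ 0.0742459 = JPY 827,673,039
JPY 827,673,039 × 0.00647629 = EUR 5,360,250.63
Profit = EUR 5,360,250.63 − EUR 5,287,000.00

Profit: EUR 73,250.63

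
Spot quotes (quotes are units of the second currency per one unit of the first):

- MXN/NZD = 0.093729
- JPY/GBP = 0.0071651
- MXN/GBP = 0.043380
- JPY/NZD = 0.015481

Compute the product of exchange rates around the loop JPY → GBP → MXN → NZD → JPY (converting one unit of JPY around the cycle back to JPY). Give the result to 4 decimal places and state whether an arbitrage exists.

Around JPY → GBP → MXN → NZD → JPY: 1 × 0.0071651 ÷ 0.043380 × 0.093729 ÷ 0.015481 = 1.000018
Product ≈ 1 (deviation 0.002%, within rounding noise).

1.0000 (no arbitrage)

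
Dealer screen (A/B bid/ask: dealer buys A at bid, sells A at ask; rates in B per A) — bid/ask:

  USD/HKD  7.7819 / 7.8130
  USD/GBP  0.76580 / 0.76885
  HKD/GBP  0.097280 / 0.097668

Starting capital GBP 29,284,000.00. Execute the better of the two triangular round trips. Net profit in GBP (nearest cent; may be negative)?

Best loop GBP → HKD → USD → GBP:
GBP 29,284,000.00 ÷ 0.097668 (buy HKD at ask) = HKD 299,832,084.20
HKD 299,832,084.20 ÷ 7.8130 (buy USD at ask) = USD 38,376,050.71
USD 38,376,050.71 × 0.76580 (sell USD at bid) = GBP 29,388,379.63

Net profit: GBP 104,379.63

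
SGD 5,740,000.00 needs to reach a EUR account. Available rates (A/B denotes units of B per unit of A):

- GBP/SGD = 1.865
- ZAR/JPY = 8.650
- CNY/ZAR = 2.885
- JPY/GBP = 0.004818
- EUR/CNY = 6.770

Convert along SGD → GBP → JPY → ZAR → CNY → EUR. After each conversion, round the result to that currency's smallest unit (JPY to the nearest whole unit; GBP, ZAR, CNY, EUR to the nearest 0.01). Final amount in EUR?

EUR 3,781,078.26

SGD 5,740,000.00 ÷ 1.865 = GBP 3,077,747.99
GBP 3,077,747.99 ÷ 0.004818 = JPY 638,801,990
JPY 638,801,990 ÷ 8.650 = ZAR 73,849,941.04
ZAR 73,849,941.04 ÷ 2.885 = CNY 25,597,899.84
CNY 25,597,899.84 ÷ 6.770 = EUR 3,781,078.26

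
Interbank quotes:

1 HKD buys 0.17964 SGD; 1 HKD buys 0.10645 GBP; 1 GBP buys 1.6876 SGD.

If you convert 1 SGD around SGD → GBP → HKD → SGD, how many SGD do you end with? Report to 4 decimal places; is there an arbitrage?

1.0000 (no arbitrage)

Around SGD → GBP → HKD → SGD: 1 ÷ 1.6876 ÷ 0.10645 × 0.17964 = 0.999972
Product ≈ 1 (deviation 0.003%, within rounding noise).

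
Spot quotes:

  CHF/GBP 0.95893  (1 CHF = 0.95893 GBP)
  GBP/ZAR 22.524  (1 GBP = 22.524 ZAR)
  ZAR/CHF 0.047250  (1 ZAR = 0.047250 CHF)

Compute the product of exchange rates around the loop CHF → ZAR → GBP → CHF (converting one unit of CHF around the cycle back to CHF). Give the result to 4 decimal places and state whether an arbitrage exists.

0.9799 (arbitrage exists)

Around CHF → ZAR → GBP → CHF: 1 ÷ 0.047250 ÷ 22.524 ÷ 0.95893 = 0.979864
Product < 1; profitable direction is CHF → GBP → ZAR → CHF.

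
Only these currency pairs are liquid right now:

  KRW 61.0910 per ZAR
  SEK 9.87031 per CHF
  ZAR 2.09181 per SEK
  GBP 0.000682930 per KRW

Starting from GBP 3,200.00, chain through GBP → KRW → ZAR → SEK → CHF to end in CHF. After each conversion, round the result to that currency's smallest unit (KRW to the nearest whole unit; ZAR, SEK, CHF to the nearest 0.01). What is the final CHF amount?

GBP 3,200.00 ÷ 0.000682930 = KRW 4,685,693
KRW 4,685,693 ÷ 61.0910 = ZAR 76,700.22
ZAR 76,700.22 ÷ 2.09181 = SEK 36,666.92
SEK 36,666.92 ÷ 9.87031 = CHF 3,714.87

CHF 3,714.87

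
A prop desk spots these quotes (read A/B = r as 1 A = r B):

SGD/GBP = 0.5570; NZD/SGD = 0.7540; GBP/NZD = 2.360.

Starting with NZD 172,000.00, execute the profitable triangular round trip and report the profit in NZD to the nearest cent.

Profit: NZD 1,536.13

Profitable loop is NZD → GBP → SGD → NZD:
NZD 172,000.00 ÷ 2.360 = GBP 72,881.36
GBP 72,881.36 ÷ 0.5570 = SGD 130,846.24
SGD 130,846.24 ÷ 0.7540 = NZD 173,536.13
Profit = NZD 173,536.13 − NZD 172,000.00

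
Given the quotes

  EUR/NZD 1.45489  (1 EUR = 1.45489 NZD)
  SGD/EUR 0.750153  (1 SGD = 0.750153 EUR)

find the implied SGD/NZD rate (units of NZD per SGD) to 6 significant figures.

1 SGD × 0.750153 = 0.750153 EUR
0.750153 EUR × 1.45489 = 1.09139 NZD

SGD/NZD = 1.09139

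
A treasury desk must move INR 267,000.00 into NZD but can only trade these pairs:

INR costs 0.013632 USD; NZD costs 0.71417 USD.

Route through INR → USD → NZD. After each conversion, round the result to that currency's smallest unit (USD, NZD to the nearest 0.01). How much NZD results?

NZD 5,096.46

INR 267,000.00 × 0.013632 = USD 3,639.74
USD 3,639.74 ÷ 0.71417 = NZD 5,096.46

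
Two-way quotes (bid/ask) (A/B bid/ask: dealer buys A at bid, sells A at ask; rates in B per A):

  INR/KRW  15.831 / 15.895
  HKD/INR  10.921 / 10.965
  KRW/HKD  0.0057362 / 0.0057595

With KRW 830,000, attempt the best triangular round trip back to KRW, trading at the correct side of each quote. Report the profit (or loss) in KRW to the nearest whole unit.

Best loop KRW → INR → HKD → KRW:
KRW 830,000 ÷ 15.895 (buy INR at ask) = INR 52,217.68
INR 52,217.68 ÷ 10.965 (buy HKD at ask) = HKD 4,762.21
HKD 4,762.21 ÷ 0.0057595 (buy KRW at ask) = KRW 826,845

Net result: KRW -3,155 (no profitable arbitrage after spreads)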